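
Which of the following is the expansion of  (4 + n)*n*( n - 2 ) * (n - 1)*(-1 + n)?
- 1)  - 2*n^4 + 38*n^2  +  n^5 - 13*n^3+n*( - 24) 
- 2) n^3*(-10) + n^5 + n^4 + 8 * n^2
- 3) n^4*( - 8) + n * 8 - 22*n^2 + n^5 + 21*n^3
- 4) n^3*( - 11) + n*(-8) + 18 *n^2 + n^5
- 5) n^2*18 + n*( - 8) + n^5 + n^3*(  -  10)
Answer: 4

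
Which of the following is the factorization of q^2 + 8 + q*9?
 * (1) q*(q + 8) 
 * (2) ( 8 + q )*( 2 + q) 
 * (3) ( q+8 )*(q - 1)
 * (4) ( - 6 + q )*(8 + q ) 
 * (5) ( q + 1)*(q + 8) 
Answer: 5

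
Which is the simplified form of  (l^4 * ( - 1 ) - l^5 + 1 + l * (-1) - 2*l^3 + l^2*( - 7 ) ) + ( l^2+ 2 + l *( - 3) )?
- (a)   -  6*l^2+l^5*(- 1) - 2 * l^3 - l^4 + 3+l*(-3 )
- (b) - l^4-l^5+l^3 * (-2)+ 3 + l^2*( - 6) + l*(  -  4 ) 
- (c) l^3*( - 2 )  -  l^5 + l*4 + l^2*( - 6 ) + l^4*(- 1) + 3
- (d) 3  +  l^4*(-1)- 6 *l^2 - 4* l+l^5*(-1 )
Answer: b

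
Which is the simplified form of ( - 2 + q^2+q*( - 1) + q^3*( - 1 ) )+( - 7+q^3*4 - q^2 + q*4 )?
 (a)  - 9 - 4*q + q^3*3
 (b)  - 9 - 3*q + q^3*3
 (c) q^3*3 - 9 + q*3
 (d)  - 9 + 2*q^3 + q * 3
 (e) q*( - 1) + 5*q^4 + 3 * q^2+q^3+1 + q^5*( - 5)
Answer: c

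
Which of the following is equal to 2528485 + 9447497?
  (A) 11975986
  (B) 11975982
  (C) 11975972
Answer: B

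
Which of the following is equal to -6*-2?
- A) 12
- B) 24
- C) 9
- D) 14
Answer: A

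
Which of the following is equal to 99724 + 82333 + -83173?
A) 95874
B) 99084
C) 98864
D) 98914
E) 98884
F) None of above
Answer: E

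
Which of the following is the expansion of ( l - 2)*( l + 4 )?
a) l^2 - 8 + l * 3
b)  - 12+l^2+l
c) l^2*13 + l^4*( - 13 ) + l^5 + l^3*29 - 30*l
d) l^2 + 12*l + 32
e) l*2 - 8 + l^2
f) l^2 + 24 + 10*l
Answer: e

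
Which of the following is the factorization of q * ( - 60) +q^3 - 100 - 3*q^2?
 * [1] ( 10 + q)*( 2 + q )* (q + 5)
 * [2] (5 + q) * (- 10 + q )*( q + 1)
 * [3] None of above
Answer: 3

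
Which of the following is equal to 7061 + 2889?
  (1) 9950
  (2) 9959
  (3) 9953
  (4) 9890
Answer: 1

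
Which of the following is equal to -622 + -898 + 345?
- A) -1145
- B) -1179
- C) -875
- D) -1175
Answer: D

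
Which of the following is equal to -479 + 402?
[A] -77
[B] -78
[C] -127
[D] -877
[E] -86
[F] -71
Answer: A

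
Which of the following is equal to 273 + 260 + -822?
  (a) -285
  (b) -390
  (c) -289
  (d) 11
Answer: c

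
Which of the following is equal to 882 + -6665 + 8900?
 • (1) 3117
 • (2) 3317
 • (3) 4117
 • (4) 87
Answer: 1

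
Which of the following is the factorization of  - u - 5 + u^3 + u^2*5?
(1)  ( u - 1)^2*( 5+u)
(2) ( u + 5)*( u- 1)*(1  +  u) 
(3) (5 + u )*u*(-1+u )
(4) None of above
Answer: 2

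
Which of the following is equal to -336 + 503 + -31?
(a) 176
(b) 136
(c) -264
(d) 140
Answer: b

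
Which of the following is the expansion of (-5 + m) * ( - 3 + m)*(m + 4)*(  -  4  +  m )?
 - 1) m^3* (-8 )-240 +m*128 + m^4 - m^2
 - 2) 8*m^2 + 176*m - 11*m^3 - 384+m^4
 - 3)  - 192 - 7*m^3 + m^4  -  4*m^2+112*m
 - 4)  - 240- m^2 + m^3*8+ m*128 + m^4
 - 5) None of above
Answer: 1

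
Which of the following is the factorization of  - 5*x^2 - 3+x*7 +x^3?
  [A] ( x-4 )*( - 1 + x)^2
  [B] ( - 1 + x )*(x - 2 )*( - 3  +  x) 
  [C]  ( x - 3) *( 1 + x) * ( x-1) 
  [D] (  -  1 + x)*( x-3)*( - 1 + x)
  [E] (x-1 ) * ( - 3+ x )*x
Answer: D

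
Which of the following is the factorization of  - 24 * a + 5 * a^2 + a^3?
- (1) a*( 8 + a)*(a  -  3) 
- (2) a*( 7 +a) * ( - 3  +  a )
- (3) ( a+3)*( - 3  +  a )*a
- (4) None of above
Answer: 1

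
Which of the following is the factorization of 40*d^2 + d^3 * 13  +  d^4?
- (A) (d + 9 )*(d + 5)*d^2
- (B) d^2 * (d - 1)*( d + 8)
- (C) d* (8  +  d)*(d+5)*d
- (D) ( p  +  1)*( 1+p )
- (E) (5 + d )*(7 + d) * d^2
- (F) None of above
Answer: C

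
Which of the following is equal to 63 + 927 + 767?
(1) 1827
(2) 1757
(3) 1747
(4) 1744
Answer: 2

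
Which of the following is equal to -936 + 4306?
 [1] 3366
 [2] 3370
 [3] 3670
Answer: 2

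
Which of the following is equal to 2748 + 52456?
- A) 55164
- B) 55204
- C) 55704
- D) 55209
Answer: B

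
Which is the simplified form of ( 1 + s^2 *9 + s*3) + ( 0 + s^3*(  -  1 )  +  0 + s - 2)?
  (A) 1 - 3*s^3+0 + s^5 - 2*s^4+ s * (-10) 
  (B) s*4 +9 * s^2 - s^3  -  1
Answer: B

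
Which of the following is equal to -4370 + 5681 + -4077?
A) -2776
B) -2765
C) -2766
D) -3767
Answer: C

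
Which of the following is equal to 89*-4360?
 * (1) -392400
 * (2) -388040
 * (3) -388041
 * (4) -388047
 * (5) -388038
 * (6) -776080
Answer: 2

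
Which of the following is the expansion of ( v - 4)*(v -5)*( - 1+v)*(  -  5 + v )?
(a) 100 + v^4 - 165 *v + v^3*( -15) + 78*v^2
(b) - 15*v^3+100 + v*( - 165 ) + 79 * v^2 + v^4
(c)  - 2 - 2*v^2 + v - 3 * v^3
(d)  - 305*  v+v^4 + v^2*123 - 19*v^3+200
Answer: b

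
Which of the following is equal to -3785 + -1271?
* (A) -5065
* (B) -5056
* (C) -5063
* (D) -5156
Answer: B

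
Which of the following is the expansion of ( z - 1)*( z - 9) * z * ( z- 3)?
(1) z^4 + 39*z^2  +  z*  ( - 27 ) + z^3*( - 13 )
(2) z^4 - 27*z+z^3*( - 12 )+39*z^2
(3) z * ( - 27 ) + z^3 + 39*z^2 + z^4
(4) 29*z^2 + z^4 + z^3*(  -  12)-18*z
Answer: 1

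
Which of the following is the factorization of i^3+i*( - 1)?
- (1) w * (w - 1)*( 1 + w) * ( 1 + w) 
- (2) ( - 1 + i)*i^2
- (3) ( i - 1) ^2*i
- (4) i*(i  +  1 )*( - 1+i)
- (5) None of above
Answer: 4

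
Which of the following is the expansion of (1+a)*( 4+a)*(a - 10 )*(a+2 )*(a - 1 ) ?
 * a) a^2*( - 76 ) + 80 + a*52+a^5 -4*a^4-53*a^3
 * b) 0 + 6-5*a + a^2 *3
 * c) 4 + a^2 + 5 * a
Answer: a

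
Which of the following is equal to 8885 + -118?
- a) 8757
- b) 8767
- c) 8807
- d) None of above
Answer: b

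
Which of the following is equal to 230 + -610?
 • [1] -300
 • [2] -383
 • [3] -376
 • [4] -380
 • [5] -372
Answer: 4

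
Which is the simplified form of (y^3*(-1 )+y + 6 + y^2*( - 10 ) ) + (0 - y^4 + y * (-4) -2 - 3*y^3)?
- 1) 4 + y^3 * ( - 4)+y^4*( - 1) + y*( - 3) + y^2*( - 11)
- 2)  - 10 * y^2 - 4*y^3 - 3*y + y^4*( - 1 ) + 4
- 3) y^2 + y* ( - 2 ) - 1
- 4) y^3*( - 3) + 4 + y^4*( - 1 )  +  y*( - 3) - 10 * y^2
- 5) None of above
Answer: 2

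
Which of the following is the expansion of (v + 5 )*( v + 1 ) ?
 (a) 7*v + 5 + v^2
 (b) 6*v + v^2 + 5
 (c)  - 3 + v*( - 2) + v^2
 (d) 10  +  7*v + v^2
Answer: b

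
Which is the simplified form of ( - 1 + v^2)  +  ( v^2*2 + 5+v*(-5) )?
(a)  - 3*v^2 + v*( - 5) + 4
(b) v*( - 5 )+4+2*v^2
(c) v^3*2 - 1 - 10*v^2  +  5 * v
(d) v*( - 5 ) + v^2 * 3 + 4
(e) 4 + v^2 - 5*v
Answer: d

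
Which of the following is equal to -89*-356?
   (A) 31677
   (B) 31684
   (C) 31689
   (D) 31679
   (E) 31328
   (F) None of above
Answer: B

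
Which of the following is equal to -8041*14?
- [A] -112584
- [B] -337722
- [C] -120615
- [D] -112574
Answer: D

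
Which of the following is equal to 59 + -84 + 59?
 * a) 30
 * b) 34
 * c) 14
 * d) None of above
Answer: b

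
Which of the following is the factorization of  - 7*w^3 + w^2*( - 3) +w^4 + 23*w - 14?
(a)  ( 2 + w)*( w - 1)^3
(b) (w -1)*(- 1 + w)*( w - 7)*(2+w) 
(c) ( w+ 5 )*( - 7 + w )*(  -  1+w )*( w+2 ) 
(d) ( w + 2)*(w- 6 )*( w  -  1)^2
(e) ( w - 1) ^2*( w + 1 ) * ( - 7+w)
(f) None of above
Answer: b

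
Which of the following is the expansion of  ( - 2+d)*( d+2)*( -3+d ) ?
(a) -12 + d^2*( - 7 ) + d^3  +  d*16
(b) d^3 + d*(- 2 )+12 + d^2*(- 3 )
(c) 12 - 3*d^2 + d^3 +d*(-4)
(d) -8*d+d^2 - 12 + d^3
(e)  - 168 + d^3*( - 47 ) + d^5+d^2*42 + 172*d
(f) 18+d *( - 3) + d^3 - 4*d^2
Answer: c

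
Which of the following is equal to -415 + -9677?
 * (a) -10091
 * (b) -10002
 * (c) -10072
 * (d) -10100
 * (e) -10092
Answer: e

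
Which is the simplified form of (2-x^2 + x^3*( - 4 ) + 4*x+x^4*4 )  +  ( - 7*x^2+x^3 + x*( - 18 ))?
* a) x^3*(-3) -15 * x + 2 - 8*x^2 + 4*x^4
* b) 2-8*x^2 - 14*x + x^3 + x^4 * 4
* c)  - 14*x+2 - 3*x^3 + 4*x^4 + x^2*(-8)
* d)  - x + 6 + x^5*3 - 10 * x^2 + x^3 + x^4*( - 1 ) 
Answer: c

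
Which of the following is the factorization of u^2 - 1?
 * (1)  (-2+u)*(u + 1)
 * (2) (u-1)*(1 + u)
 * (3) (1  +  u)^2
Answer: 2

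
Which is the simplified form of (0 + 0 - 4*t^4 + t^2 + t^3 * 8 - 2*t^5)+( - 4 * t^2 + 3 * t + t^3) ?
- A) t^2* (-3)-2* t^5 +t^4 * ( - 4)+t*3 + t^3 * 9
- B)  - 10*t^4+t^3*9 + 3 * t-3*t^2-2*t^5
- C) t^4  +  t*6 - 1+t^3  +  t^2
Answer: A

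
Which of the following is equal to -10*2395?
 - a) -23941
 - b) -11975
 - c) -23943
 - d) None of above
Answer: d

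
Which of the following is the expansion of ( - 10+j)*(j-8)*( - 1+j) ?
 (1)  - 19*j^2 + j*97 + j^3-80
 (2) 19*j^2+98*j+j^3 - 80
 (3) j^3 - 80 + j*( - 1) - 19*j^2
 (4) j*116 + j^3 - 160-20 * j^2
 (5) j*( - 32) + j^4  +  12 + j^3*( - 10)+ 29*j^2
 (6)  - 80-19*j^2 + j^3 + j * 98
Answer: 6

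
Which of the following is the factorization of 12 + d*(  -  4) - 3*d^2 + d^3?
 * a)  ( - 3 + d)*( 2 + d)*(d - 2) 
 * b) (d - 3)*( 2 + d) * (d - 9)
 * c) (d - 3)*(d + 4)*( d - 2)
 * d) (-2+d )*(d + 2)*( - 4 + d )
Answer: a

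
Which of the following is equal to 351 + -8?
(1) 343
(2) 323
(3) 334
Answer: 1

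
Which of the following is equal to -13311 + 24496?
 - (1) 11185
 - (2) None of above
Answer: 1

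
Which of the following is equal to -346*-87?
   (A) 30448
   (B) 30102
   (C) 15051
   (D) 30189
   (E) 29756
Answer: B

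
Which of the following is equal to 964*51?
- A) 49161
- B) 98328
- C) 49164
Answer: C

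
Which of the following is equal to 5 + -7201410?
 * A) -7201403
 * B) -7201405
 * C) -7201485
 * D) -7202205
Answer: B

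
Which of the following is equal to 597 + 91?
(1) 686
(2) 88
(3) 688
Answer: 3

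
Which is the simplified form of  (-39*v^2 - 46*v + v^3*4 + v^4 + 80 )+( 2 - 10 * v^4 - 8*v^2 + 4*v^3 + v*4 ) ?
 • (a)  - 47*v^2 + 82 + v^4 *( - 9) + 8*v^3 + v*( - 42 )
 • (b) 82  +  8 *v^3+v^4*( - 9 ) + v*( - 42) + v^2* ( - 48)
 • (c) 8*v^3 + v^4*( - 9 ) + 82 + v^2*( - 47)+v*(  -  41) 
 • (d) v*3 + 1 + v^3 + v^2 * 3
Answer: a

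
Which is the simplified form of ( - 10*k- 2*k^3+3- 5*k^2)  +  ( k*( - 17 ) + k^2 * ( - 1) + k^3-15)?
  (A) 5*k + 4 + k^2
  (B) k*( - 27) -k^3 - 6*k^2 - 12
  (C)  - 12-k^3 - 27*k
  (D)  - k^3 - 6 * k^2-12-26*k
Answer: B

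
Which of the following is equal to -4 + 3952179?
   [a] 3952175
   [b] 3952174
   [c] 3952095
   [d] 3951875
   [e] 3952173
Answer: a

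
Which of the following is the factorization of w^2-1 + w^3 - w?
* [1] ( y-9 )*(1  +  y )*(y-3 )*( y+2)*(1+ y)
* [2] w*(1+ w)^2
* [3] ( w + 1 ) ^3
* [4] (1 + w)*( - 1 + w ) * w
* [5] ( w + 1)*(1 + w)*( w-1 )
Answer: 5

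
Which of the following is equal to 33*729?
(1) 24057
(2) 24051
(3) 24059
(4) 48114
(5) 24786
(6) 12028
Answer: 1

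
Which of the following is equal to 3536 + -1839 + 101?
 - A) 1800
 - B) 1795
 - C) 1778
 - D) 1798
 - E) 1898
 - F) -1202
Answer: D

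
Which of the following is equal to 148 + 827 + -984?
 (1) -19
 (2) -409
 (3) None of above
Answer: 3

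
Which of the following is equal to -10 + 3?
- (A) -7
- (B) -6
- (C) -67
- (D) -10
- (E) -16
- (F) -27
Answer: A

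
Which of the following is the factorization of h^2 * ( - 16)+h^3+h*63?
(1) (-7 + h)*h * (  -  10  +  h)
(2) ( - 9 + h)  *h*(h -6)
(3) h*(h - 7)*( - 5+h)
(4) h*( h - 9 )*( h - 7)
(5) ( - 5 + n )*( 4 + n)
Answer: 4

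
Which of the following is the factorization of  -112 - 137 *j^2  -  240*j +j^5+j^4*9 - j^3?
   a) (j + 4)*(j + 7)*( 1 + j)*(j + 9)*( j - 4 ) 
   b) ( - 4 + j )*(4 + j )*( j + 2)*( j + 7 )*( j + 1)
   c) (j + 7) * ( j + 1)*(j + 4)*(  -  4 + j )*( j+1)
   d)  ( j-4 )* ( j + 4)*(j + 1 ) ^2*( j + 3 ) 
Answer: c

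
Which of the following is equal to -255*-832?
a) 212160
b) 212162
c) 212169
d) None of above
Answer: a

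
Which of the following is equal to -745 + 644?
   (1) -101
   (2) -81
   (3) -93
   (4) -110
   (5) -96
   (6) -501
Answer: 1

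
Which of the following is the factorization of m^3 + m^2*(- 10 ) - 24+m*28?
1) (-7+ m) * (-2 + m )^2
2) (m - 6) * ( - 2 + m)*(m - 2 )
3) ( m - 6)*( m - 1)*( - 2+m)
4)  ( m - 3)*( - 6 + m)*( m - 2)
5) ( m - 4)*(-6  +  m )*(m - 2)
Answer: 2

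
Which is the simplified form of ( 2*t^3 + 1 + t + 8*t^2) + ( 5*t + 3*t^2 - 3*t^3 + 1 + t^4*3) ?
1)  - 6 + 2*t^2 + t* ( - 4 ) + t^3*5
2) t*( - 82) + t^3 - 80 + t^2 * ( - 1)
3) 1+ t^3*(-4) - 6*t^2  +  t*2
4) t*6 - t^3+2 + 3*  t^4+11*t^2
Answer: 4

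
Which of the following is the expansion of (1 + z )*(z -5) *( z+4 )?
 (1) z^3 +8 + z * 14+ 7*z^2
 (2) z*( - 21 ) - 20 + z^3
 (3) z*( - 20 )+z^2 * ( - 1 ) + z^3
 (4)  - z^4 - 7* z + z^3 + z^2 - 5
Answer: 2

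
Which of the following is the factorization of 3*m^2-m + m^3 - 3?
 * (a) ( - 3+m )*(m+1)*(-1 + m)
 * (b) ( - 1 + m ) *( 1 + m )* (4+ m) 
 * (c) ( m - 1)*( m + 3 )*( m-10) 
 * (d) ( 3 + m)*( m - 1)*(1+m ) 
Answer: d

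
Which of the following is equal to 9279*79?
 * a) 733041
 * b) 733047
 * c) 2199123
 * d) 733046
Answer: a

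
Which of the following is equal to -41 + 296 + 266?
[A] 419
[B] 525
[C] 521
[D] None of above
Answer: C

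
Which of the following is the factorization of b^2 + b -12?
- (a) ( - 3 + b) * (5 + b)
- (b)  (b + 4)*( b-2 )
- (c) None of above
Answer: c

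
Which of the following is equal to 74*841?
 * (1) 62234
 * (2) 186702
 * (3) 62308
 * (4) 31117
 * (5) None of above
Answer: 1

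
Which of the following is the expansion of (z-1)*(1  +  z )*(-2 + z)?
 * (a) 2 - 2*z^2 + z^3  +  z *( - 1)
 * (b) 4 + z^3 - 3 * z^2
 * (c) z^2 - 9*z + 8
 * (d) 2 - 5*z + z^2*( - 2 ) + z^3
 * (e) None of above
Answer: a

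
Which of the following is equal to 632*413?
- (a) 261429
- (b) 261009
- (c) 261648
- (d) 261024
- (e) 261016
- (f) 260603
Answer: e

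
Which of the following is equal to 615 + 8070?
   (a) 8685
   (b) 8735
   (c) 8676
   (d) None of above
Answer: a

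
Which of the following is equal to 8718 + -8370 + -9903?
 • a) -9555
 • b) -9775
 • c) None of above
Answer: a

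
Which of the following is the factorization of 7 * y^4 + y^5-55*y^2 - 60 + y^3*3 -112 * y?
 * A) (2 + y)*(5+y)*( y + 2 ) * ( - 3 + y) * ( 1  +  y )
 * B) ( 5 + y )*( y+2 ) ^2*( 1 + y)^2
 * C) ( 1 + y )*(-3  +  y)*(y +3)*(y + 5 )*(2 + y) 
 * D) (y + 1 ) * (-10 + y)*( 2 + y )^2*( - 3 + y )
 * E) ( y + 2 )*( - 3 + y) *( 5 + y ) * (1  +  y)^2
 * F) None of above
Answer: A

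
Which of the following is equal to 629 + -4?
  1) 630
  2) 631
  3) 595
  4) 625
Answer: 4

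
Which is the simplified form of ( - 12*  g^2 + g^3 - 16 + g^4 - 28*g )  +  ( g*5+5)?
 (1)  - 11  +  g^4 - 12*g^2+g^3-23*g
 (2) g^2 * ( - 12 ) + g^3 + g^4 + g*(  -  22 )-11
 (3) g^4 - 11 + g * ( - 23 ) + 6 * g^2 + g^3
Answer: 1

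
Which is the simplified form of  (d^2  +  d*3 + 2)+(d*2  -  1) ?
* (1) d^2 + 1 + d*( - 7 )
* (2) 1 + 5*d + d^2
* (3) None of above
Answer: 2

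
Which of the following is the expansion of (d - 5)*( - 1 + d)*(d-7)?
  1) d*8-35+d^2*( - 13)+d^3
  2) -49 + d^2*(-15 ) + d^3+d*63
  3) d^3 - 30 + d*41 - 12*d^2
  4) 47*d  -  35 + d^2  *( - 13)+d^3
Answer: 4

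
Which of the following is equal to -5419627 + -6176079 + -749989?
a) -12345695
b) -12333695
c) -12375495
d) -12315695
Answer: a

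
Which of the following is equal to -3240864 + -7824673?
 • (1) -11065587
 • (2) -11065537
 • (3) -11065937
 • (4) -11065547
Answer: 2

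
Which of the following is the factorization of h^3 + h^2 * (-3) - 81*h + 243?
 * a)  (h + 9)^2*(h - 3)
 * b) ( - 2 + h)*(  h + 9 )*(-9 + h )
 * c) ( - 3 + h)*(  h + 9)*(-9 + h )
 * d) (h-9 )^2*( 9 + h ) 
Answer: c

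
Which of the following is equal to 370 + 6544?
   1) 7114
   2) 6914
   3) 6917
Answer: 2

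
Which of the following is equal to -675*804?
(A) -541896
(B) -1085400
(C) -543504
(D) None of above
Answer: D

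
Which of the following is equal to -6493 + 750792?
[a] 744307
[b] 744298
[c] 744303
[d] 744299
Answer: d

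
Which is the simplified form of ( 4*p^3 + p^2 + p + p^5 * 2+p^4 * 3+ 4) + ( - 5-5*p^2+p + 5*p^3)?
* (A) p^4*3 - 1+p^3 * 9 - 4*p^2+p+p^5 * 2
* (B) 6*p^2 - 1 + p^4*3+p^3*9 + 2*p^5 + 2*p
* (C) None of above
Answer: C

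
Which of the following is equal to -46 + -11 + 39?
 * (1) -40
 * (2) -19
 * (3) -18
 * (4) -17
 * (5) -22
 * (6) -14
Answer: 3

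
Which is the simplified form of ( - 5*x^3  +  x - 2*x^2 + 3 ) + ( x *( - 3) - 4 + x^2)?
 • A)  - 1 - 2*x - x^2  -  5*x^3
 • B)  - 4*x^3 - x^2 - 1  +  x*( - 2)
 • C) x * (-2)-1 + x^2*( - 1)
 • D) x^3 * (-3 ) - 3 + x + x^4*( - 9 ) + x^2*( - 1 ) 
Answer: A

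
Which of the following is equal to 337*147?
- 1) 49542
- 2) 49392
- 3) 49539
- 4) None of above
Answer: 3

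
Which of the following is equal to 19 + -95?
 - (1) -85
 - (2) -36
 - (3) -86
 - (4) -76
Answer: 4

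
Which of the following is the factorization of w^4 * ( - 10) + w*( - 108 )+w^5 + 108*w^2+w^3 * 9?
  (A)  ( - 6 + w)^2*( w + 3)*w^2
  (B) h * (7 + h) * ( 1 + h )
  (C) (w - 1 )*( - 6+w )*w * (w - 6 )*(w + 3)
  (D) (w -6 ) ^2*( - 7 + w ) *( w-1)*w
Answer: C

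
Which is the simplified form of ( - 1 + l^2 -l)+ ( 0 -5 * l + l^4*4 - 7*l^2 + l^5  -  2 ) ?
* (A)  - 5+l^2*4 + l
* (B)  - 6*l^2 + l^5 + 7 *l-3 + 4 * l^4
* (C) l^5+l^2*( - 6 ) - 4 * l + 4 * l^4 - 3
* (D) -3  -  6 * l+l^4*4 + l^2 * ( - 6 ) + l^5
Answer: D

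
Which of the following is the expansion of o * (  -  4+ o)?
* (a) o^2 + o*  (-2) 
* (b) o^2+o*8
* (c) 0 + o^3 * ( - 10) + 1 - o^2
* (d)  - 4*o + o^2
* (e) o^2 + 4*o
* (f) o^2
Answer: d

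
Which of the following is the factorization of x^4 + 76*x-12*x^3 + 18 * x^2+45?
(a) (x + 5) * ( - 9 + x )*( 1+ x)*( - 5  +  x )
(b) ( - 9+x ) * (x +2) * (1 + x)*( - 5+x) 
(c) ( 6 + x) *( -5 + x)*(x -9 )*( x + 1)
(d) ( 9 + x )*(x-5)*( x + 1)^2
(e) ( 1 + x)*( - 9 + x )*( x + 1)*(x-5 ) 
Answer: e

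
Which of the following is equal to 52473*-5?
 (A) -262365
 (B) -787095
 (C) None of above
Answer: A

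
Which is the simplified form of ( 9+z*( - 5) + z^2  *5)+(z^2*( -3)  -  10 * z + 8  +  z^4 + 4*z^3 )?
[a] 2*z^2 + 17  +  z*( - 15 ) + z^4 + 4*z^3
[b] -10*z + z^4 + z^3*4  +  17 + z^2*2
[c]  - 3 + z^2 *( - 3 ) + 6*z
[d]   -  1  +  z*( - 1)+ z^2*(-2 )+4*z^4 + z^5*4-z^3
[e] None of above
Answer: a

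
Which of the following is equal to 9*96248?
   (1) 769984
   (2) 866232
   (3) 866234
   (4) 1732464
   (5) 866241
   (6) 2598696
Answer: 2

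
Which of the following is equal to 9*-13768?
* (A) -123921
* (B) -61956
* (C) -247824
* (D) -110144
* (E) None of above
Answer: E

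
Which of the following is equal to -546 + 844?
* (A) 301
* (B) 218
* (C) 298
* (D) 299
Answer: C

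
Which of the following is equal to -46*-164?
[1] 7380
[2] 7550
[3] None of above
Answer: 3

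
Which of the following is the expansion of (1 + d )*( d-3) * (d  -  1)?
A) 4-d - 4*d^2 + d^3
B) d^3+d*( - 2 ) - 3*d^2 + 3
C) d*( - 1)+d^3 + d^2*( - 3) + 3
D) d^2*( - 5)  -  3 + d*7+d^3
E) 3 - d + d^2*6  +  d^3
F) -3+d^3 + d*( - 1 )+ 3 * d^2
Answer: C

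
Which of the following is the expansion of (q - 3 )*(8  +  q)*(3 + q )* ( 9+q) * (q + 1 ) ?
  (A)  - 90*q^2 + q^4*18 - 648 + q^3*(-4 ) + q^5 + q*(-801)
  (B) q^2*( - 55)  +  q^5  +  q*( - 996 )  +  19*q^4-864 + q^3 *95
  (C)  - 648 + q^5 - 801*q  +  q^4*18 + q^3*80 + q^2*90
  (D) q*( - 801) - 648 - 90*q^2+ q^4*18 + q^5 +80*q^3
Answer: D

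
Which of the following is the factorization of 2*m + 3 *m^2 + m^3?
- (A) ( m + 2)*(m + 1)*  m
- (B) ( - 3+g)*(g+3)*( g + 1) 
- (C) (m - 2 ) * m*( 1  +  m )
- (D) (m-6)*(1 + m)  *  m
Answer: A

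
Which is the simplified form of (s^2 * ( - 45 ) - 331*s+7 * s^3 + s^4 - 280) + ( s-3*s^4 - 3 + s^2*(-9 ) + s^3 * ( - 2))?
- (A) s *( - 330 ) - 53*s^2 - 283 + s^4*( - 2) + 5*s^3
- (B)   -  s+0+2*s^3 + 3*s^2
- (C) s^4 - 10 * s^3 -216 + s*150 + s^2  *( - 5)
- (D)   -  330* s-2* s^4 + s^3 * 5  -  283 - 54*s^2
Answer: D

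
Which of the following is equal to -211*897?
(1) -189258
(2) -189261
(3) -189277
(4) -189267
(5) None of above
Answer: 4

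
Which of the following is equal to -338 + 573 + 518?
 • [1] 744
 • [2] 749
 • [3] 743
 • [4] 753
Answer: 4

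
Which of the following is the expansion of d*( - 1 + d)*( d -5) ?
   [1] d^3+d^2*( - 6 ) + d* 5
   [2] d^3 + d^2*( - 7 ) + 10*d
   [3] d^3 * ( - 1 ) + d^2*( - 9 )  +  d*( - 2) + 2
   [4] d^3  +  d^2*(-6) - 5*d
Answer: 1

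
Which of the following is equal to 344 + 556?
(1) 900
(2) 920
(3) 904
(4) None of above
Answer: 1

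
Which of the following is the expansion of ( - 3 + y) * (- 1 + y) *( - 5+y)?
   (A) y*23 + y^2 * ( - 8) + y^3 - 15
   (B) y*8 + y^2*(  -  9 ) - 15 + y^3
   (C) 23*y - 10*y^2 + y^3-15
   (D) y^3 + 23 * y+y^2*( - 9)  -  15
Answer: D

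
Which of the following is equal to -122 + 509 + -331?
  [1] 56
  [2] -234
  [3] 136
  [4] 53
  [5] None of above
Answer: 1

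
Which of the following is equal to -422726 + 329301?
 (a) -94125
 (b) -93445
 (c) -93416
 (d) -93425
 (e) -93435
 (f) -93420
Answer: d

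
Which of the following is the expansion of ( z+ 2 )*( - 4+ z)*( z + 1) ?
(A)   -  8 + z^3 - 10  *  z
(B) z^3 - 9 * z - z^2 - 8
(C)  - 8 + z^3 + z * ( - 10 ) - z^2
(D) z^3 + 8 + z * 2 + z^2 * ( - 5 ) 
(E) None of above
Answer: C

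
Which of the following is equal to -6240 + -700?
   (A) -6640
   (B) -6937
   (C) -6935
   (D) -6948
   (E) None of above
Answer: E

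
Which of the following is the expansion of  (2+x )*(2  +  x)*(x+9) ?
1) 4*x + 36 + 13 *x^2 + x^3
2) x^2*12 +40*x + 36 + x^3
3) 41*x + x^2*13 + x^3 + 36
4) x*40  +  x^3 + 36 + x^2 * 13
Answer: 4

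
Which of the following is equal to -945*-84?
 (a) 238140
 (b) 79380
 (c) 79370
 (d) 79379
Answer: b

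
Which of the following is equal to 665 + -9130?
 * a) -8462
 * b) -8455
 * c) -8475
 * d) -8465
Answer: d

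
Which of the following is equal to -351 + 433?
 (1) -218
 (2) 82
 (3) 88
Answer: 2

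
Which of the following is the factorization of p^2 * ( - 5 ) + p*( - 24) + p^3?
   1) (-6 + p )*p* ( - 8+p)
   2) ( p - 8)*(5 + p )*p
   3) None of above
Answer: 3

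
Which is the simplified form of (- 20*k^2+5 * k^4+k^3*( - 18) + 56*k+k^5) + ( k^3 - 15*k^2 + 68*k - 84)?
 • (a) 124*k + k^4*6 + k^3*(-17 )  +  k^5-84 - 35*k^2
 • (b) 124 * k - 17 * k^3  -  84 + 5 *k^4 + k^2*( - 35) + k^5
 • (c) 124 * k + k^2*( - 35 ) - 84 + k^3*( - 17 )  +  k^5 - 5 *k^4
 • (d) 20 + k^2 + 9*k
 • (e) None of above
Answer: b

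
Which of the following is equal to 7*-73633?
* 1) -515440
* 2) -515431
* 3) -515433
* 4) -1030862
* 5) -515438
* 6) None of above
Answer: 2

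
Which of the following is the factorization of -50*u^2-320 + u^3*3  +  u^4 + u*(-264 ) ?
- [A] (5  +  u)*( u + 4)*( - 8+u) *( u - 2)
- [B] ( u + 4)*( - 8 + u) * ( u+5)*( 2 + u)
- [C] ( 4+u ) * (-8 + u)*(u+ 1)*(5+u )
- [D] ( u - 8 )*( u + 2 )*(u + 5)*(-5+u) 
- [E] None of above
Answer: B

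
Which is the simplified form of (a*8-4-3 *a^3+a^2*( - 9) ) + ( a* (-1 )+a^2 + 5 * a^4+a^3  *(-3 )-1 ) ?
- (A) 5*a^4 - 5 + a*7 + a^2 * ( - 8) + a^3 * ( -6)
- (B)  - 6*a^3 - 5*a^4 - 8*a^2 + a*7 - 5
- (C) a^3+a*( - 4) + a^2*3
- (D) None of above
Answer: A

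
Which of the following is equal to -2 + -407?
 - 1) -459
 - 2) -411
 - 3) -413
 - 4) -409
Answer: 4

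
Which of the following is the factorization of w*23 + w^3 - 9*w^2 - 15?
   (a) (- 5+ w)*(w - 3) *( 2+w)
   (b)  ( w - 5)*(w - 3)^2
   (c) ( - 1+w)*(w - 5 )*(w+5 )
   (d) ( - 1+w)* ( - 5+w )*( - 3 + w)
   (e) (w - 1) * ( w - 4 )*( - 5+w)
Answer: d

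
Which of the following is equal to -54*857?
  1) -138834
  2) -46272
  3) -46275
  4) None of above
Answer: 4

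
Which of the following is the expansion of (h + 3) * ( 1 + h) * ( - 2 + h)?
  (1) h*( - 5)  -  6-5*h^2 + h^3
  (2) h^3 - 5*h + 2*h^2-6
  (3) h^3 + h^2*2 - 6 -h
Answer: 2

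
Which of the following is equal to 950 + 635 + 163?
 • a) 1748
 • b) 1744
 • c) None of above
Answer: a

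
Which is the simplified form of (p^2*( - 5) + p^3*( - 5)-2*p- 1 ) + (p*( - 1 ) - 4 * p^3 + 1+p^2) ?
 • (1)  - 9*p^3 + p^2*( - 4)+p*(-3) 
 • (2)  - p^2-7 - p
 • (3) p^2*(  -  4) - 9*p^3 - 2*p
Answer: 1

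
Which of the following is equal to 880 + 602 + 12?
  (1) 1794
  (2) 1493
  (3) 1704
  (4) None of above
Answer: 4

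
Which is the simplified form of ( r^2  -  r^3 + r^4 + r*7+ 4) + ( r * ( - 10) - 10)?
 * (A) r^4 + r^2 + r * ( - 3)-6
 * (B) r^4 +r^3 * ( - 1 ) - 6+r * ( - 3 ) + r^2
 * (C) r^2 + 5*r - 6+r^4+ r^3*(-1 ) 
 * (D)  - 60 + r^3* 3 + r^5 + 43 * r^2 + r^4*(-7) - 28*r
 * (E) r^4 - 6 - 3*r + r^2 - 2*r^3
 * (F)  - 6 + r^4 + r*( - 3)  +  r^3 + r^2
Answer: B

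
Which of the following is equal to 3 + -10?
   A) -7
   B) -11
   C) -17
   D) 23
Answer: A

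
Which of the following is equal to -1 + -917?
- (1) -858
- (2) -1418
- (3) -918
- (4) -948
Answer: 3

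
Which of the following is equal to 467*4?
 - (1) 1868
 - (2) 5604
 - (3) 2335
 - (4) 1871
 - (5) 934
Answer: 1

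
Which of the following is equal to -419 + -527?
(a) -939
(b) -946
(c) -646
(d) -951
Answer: b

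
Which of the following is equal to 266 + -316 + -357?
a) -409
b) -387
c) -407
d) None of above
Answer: c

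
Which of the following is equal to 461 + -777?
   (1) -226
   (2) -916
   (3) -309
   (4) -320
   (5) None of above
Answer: 5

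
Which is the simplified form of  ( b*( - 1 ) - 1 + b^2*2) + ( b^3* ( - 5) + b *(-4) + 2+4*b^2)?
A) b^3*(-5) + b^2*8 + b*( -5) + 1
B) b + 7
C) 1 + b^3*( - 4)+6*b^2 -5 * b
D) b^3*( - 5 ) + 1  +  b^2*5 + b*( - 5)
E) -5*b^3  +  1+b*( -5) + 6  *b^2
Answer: E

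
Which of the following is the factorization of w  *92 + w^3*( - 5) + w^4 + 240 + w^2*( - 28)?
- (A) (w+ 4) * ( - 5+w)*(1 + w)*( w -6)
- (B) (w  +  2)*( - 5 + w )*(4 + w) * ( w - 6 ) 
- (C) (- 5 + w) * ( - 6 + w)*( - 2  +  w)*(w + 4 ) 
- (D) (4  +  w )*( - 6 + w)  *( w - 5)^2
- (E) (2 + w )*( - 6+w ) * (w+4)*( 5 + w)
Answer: B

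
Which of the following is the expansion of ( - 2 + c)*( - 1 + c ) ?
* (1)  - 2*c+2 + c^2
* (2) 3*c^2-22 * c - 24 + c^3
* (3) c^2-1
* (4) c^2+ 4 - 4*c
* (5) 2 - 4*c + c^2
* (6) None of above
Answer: 6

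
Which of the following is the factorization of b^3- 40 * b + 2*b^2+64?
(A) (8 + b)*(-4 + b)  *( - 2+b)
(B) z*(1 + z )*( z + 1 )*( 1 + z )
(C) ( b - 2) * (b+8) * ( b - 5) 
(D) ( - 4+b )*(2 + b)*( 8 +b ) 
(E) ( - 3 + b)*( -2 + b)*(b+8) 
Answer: A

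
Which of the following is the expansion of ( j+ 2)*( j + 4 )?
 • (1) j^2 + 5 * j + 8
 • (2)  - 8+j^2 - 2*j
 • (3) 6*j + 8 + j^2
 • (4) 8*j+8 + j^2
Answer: 3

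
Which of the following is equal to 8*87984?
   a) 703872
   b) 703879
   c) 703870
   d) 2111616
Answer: a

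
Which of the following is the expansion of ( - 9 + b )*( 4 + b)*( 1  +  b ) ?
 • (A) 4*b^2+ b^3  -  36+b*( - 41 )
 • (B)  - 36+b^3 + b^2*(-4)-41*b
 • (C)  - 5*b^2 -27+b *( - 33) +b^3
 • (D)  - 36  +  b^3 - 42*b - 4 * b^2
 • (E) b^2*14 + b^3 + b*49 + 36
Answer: B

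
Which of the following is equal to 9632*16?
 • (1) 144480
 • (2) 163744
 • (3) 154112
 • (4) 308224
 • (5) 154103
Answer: 3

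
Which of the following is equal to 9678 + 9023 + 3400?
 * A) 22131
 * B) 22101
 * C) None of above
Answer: B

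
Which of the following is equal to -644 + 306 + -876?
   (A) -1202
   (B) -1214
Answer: B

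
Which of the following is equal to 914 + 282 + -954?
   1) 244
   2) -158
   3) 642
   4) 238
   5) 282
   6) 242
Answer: 6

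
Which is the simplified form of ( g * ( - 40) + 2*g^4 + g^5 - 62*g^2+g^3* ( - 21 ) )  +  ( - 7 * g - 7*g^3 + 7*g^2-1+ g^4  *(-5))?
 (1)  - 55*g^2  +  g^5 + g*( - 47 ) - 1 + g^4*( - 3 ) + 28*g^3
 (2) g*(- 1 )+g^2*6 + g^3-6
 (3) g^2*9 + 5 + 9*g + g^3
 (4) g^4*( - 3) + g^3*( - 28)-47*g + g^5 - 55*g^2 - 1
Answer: 4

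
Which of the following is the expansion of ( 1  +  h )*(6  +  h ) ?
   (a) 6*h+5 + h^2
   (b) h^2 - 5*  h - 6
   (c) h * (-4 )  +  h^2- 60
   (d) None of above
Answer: d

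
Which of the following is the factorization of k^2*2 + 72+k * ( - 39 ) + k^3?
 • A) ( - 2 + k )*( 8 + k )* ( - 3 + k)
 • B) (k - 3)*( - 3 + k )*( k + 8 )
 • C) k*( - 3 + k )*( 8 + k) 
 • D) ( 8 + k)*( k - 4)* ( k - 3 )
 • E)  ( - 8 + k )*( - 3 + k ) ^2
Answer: B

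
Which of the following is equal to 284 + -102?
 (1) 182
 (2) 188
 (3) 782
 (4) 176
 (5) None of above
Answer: 1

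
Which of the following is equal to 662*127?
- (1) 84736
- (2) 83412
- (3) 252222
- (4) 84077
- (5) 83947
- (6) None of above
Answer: 6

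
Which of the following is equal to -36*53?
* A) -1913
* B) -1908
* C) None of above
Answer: B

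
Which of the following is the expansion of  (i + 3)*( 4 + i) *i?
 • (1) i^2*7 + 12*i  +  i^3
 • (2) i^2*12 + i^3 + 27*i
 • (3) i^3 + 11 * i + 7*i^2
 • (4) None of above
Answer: 1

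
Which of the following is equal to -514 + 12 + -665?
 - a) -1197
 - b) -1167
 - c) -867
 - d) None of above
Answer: b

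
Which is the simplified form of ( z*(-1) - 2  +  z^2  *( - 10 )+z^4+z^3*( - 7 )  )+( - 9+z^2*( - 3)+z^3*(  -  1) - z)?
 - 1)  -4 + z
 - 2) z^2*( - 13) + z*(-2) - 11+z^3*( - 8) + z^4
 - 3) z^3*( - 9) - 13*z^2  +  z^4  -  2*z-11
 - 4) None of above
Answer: 2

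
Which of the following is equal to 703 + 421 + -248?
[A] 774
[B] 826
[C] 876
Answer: C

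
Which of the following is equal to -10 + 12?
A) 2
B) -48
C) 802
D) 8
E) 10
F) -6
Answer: A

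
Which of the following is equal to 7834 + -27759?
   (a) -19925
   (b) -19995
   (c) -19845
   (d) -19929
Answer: a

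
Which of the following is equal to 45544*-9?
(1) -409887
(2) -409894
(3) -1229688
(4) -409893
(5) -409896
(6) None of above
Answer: 5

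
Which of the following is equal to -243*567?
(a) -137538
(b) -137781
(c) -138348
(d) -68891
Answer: b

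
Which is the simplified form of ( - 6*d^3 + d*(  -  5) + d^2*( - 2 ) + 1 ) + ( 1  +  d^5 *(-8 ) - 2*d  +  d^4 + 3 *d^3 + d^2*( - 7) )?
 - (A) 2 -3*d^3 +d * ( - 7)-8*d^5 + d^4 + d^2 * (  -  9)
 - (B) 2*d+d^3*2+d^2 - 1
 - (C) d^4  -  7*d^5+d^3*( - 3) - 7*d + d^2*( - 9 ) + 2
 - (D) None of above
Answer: A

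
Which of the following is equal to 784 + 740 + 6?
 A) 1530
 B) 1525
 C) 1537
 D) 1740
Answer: A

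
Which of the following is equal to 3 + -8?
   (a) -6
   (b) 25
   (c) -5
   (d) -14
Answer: c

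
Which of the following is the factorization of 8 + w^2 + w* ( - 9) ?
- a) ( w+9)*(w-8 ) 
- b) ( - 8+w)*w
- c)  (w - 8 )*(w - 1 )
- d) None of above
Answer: c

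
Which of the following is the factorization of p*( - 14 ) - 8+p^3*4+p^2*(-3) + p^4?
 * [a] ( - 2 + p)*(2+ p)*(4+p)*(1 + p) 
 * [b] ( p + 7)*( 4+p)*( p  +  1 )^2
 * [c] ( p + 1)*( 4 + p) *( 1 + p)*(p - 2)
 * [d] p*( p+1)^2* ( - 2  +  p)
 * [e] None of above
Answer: c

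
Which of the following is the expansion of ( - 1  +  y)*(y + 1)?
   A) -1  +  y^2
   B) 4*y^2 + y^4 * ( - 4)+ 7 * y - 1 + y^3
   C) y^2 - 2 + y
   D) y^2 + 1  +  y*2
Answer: A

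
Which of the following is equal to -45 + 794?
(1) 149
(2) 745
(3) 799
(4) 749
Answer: 4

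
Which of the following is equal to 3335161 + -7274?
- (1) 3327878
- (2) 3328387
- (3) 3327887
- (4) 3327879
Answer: 3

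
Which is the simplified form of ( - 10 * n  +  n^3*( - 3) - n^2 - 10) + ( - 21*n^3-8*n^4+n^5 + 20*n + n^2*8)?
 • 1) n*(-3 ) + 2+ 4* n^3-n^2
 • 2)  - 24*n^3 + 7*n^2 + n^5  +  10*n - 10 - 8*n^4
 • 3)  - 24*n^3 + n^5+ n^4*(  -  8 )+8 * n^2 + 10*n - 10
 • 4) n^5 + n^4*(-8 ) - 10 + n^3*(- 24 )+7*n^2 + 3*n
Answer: 2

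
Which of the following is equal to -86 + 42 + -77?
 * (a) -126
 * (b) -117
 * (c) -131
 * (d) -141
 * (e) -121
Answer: e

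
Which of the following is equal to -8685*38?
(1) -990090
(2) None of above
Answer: 2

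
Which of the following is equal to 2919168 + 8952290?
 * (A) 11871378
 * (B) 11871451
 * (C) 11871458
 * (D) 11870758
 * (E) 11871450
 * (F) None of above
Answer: C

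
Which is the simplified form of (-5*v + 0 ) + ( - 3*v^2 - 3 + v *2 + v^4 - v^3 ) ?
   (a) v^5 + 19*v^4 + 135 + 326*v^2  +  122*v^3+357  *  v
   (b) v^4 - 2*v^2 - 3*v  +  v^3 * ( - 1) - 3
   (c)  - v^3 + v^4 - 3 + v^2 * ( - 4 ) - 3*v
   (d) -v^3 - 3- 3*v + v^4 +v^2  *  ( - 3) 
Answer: d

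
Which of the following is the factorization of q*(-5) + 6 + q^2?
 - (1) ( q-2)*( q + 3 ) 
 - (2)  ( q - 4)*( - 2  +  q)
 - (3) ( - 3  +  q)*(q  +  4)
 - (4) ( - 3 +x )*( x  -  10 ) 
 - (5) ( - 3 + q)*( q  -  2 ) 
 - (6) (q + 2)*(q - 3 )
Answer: 5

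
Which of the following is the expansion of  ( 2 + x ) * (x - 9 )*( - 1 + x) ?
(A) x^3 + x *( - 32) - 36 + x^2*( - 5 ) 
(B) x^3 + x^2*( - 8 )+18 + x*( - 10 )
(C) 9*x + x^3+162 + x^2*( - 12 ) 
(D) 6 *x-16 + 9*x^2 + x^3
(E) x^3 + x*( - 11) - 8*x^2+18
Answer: E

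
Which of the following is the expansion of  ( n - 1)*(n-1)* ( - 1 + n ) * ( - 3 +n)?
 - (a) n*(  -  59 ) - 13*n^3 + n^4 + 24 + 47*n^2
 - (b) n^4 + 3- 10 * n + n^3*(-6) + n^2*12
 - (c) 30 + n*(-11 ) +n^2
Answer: b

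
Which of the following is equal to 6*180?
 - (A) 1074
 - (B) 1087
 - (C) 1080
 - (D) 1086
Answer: C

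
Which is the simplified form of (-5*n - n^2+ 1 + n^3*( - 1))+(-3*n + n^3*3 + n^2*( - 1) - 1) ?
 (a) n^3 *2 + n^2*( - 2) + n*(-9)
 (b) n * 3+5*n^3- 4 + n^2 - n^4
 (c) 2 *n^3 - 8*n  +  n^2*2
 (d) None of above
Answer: d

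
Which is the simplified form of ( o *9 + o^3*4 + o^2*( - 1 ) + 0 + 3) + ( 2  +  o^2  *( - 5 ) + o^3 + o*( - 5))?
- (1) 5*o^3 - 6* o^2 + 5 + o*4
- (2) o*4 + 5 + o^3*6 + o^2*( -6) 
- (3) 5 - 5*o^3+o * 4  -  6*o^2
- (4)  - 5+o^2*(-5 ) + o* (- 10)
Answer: 1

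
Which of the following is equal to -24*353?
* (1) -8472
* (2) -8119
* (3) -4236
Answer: 1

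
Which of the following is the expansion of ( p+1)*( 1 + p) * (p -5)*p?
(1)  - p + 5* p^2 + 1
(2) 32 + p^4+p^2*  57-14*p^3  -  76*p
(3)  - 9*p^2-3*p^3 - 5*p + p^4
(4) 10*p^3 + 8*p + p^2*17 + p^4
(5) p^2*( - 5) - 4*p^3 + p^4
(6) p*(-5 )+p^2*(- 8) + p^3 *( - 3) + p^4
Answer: 3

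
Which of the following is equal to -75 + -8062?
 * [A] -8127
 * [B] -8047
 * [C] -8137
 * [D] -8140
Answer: C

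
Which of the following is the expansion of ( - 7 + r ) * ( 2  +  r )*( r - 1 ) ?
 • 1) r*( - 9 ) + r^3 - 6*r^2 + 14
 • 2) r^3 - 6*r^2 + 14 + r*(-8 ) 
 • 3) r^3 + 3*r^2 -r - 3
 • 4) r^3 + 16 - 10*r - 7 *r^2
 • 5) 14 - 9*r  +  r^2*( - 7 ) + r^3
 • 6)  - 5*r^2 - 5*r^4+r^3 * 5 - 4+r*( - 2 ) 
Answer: 1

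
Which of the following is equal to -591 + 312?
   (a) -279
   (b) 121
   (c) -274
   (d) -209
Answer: a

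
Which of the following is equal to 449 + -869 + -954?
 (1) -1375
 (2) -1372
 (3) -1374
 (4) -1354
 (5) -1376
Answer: 3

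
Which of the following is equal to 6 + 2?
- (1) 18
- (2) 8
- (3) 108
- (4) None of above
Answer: 2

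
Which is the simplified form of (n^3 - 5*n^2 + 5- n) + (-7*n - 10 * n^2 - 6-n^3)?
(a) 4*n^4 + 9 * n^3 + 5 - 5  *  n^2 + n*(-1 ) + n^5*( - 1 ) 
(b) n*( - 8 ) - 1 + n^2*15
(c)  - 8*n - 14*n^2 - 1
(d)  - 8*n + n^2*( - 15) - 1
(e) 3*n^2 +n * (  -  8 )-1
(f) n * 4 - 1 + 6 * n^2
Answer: d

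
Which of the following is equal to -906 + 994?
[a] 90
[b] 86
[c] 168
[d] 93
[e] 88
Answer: e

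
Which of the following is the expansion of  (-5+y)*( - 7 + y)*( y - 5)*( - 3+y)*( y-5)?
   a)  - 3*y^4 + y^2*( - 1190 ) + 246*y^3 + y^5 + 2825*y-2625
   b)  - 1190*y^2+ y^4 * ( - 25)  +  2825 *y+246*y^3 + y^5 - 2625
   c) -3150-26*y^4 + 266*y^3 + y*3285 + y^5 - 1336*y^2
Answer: b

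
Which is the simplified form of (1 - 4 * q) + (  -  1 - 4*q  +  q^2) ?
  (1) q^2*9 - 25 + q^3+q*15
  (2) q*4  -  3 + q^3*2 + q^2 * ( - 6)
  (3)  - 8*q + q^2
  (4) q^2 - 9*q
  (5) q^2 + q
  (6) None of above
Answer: 3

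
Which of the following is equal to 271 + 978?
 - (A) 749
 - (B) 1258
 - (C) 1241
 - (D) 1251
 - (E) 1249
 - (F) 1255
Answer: E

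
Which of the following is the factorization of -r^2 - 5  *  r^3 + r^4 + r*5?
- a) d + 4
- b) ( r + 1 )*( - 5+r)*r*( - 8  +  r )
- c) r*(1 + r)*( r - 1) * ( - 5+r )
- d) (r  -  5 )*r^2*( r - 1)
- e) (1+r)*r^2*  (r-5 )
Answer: c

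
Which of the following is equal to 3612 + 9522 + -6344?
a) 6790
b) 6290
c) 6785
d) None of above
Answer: a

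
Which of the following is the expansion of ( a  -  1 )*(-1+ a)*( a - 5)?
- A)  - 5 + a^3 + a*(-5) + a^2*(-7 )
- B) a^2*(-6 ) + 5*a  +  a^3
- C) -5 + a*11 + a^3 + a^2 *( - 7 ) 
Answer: C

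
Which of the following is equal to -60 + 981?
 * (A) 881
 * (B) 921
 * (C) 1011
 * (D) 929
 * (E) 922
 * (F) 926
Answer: B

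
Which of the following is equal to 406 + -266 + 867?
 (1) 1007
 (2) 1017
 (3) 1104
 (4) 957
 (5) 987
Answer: 1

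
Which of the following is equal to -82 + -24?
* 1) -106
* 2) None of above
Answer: 1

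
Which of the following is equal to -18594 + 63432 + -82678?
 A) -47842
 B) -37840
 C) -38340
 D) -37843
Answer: B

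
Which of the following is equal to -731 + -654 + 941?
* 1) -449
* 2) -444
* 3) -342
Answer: 2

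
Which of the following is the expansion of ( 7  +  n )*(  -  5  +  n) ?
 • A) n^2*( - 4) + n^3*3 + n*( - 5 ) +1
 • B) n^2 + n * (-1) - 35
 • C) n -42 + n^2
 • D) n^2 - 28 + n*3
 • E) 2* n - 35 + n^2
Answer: E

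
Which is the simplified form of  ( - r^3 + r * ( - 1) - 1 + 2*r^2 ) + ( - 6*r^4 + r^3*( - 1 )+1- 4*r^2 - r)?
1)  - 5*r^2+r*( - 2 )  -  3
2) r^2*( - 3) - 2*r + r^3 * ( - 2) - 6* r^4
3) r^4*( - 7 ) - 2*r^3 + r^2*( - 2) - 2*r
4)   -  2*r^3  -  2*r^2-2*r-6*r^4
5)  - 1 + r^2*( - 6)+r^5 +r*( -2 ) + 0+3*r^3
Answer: 4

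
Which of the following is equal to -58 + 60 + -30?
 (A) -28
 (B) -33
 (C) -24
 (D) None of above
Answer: A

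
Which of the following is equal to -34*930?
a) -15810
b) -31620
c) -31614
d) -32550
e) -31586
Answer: b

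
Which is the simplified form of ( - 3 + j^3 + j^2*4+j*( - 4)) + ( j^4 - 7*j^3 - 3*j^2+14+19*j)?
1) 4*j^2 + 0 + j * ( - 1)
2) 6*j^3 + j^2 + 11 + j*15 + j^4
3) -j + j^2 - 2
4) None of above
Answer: 4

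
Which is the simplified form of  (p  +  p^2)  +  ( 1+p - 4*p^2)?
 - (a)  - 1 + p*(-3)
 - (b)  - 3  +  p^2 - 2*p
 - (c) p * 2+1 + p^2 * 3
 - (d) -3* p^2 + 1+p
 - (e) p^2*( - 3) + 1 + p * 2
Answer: e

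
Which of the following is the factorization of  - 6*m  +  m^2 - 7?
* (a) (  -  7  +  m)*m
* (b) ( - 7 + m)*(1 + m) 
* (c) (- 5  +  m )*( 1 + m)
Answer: b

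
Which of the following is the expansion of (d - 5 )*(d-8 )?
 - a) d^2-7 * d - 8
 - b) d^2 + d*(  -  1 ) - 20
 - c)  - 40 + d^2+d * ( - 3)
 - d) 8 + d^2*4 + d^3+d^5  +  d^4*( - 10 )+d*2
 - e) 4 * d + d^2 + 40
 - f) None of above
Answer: f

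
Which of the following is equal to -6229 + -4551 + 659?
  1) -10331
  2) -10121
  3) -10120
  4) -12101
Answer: 2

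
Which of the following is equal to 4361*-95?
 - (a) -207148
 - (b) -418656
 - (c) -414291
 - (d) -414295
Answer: d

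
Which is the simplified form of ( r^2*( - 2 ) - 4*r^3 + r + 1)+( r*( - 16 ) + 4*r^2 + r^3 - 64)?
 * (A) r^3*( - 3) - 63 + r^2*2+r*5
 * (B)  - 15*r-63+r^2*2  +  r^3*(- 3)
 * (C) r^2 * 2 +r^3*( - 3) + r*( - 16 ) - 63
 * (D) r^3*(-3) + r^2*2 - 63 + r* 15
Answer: B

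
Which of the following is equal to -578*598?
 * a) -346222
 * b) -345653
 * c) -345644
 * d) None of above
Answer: c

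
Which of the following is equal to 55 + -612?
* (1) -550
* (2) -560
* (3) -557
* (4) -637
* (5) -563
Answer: 3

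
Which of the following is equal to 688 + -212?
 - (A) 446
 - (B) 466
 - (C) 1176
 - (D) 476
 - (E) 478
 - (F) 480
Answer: D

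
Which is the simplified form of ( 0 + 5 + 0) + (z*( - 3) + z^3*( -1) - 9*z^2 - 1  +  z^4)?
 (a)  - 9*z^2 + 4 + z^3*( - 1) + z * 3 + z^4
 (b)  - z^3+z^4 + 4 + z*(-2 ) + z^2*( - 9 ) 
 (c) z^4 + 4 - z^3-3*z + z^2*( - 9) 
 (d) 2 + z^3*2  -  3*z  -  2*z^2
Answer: c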